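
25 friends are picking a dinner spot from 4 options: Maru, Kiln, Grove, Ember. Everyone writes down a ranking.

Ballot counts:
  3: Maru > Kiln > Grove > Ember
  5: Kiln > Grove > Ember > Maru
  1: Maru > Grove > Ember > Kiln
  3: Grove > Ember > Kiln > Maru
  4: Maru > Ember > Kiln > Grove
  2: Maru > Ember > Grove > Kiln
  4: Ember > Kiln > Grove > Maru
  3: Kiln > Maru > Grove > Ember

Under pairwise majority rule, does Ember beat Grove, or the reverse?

Ballots ranking Ember above Grove: 4 + 2 + 4 = 10.
Ballots ranking Grove above Ember: 25 − 10 = 15.
Grove wins the head-to-head 15–10.

Grove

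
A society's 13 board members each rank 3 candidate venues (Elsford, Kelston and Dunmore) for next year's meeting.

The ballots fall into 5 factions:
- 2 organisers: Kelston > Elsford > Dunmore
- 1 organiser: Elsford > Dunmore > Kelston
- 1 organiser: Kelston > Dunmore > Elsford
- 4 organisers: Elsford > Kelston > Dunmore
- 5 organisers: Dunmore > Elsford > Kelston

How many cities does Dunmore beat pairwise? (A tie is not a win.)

Dunmore against each rival (13 organisers):
Dunmore vs Elsford: Elsford, 7–6.
Dunmore vs Kelston: 1+5 = 6 for Dunmore, 7 for Kelston — Kelston by 7–6.
Dunmore beats no one; loses to Elsford, Kelston — 0 pairwise wins.

0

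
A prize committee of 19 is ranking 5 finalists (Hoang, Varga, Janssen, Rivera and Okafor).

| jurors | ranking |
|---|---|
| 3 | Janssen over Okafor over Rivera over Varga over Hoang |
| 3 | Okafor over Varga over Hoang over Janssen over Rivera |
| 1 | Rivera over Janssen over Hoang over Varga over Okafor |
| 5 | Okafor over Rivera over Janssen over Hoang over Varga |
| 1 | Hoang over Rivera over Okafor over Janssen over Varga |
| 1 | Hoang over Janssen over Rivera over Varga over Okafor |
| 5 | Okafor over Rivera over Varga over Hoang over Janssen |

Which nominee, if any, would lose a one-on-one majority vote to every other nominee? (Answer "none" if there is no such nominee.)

Head-to-head results (19 jurors):
Hoang–Varga: Varga 11–8.
Hoang vs Janssen: Hoang is ranked higher on 3+1+1+5 = 10 ballots, Janssen on 9. Hoang wins 10–9.
Hoang vs Rivera: Hoang is ranked higher on 3+1+1 = 5 ballots, Rivera on 14. Rivera wins 14–5.
Hoang vs Okafor: Hoang is ranked higher on 1+1+1 = 3 ballots, Okafor on 16. Okafor wins 16–3.
Varga vs Janssen: Janssen wins 11–8.
Varga–Rivera: Rivera 16–3.
Varga–Okafor: Okafor 17–2.
Janssen vs Rivera: Janssen preferred on 3+3+1 = 7 ballots; Rivera wins 12–7.
Janssen vs Okafor: 5 to 14, Okafor.
Rivera vs Okafor: 3 to 16, Okafor.
Each nominee has at least one pairwise win (Hoang beats Janssen; Varga beats Hoang; Janssen beats Varga; Rivera beats Hoang; Okafor beats Hoang) — no Condorcet loser.

none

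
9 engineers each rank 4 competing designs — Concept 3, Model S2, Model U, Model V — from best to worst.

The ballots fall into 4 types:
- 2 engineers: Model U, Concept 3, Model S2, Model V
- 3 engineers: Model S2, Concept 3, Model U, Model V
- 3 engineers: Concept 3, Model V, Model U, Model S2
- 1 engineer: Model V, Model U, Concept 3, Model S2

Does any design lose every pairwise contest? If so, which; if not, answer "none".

Model V

Pairwise majorities:
Concept 3 vs Model S2: Concept 3 preferred on 2+3+1 = 6 ballots; Concept 3 wins 6–3.
Concept 3 vs Model U: Concept 3, 6–3.
Concept 3 vs Model V: Concept 3 wins 8–1.
Model S2 vs Model U: Model U wins 6–3.
Model S2 vs Model V: Model S2, 5–4.
Model U vs Model V: 2+3 = 5 for Model U, 4 for Model V — Model U by 5–4.
Only Model V has no wins; Model V is the Condorcet loser.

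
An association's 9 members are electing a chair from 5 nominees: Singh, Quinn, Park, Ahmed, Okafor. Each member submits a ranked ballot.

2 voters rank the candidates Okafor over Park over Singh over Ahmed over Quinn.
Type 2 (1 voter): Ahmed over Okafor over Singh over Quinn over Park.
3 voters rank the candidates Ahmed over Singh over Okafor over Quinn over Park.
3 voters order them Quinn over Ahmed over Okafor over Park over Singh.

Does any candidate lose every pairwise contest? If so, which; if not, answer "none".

none

Head-to-head results (9 voters):
Singh vs Quinn: Singh, 6–3.
Singh vs Park: 4 to 5, Park.
Singh vs Ahmed: Singh is ranked higher on 2 ballots, Ahmed on 7. Ahmed wins 7–2.
Singh vs Okafor: Singh is ranked higher on 3 ballots, Okafor on 6. Okafor wins 6–3.
Quinn vs Park: 7 to 2, Quinn.
Quinn vs Ahmed: Ahmed wins 6–3.
Quinn–Okafor: Okafor 6–3.
Park–Ahmed: Ahmed 7–2.
Park vs Okafor: Park is ranked higher on 0 ballots, Okafor on 9. Okafor wins 9–0.
Ahmed vs Okafor: Ahmed is ranked higher on 1+3+3 = 7 ballots, Okafor on 2. Ahmed wins 7–2.
Each candidate has at least one pairwise win (Singh beats Quinn; Quinn beats Park; Park beats Singh; Ahmed beats Singh; Okafor beats Singh) — no Condorcet loser.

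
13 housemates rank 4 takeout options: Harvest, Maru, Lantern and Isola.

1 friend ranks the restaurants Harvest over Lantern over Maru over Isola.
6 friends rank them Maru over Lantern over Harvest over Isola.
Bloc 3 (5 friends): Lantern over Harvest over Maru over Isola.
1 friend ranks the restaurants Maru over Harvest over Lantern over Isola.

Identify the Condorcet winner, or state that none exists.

Head-to-head results (13 friends):
Harvest vs Maru: 1+5 = 6 for Harvest, 7 for Maru — Maru by 7–6.
Harvest vs Lantern: Harvest preferred on 1+1 = 2 ballots; Lantern wins 11–2.
Harvest vs Isola: 1+6+5+1 = 13 for Harvest, 0 for Isola — Harvest by 13–0.
Maru vs Lantern: 7 to 6, Maru.
Maru vs Isola: 1+6+5+1 = 13 for Maru, 0 for Isola — Maru by 13–0.
Lantern vs Isola: Lantern preferred on 1+6+5+1 = 13 ballots; Lantern wins 13–0.
Maru beats each of Harvest, Lantern, Isola — Maru is the Condorcet winner.

Maru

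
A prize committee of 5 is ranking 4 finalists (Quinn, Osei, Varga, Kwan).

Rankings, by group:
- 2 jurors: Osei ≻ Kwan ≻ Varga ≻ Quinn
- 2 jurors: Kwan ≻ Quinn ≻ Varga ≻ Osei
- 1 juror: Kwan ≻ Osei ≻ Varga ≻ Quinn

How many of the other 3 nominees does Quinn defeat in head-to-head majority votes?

0

Quinn against each rival (5 jurors):
Quinn vs Osei: 2 for Quinn, 3 for Osei — Osei by 3–2.
Quinn vs Varga: Quinn preferred on 2 ballots; Varga wins 3–2.
Quinn vs Kwan: Kwan, 5–0.
Quinn beats no one; loses to Osei, Varga, Kwan — 0 pairwise wins.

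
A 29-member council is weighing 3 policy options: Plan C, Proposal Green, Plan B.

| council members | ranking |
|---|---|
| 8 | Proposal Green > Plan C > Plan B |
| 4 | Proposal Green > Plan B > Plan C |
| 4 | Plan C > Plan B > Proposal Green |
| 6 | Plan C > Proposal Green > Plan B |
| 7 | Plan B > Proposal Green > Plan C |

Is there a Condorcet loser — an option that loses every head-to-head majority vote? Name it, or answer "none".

Plan B

Pairwise majorities:
Plan C–Proposal Green: Proposal Green 19–10.
Plan C vs Plan B: Plan C, 18–11.
Proposal Green–Plan B: Proposal Green 18–11.
Only Plan B has no wins; Plan B is the Condorcet loser.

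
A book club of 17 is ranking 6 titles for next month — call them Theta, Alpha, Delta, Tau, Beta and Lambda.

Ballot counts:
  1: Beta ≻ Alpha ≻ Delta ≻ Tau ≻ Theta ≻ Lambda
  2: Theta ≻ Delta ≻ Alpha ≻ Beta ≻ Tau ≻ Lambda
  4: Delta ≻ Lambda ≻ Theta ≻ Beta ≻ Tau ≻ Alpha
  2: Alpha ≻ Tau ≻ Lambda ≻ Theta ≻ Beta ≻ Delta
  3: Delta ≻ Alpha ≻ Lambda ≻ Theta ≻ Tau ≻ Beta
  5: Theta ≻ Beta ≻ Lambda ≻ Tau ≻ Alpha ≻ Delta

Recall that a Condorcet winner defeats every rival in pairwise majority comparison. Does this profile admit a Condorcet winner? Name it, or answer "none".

Check each pair by majority over 17 ballots:
Theta–Alpha: Theta 11–6.
Theta vs Delta: Theta, 9–8.
Theta vs Tau: Theta, 14–3.
Theta vs Beta: Theta, 16–1.
Theta–Lambda: Lambda 9–8.
Alpha vs Delta: Delta, 9–8.
Alpha–Tau: Tau 9–8.
Alpha vs Beta: Beta, 10–7.
Alpha–Lambda: Lambda 9–8.
Delta–Tau: Delta 10–7.
Delta vs Beta: Delta wins 9–8.
Delta vs Lambda: Delta wins 10–7.
Tau vs Beta: Beta, 12–5.
Tau vs Lambda: Lambda, 12–5.
Beta vs Lambda: Lambda wins 9–8.
Each book drops at least one matchup (Theta loses to Lambda; Alpha loses to Theta; Delta loses to Theta; Tau loses to Theta; Beta loses to Theta; Lambda loses to Delta); the cycle Theta beats Delta beats Lambda beats Theta rules out a Condorcet winner.

none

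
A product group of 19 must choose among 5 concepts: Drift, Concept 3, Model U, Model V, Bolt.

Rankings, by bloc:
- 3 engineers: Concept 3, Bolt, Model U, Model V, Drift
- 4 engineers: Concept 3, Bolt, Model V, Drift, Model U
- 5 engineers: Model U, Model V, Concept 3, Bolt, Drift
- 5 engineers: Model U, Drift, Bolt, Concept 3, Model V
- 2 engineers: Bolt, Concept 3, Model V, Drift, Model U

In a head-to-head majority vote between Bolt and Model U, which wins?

Ballots ranking Bolt above Model U: 3 + 4 + 2 = 9.
Ballots ranking Model U above Bolt: 19 − 9 = 10.
Model U wins the head-to-head 10–9.

Model U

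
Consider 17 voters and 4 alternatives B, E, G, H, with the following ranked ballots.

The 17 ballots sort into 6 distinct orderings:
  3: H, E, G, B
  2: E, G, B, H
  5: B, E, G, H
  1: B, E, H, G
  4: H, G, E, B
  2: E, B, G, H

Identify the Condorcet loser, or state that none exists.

H

Pairwise majorities:
B vs E: E, 11–6.
B vs G: G wins 9–8.
B vs H: 10 to 7, B.
E–G: E 13–4.
E vs H: E preferred on 2+5+1+2 = 10 ballots; E wins 10–7.
G vs H: G is ranked higher on 2+5+2 = 9 ballots, H on 8. G wins 9–8.
Only H has no wins; H is the Condorcet loser.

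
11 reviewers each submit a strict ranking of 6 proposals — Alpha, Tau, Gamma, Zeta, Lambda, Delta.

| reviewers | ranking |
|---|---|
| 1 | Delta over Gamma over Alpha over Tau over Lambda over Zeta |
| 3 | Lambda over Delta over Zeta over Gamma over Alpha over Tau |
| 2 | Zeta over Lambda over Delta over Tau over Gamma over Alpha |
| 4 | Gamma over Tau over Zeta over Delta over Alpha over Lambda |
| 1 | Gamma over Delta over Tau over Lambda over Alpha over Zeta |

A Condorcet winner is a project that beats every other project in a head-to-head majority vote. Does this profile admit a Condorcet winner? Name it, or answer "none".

Head-to-head results (11 reviewers):
Alpha–Tau: Tau 7–4.
Alpha vs Gamma: Gamma, 11–0.
Alpha–Zeta: Zeta 9–2.
Alpha–Lambda: Lambda 6–5.
Alpha vs Delta: Delta, 11–0.
Tau vs Gamma: Gamma wins 9–2.
Tau vs Zeta: Tau, 6–5.
Tau vs Lambda: Tau, 6–5.
Tau vs Delta: Delta, 7–4.
Gamma vs Zeta: Gamma, 6–5.
Gamma vs Lambda: Gamma, 6–5.
Gamma–Delta: Delta 6–5.
Zeta vs Lambda: Zeta, 6–5.
Zeta–Delta: Zeta 6–5.
Lambda vs Delta: Delta wins 6–5.
Each project drops at least one matchup (Alpha loses to Tau; Tau loses to Gamma; Gamma loses to Delta; Zeta loses to Tau; Lambda loses to Tau; Delta loses to Zeta); the cycle Tau → Zeta → Delta → Tau rules out a Condorcet winner.

none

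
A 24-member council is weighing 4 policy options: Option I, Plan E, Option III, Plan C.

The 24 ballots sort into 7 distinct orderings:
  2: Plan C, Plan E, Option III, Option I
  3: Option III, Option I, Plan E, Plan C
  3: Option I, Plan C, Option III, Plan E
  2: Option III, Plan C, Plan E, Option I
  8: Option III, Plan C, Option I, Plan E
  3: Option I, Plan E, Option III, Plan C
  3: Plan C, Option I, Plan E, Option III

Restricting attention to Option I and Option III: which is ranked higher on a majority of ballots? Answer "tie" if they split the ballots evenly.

Option III

Ballots ranking Option I above Option III: 3 + 3 + 3 = 9.
Ballots ranking Option III above Option I: 24 − 9 = 15.
Option III wins the head-to-head 15–9.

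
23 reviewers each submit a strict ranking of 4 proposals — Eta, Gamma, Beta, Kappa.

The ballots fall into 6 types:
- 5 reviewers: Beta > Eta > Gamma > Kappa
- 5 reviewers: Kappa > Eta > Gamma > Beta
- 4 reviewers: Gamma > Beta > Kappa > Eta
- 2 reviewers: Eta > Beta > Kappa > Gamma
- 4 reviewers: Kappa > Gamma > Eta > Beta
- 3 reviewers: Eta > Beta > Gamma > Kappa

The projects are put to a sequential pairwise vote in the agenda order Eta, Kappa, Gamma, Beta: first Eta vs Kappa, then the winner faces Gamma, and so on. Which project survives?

Round 1: Eta vs Kappa — 10–13, Kappa advances.
Round 2: Kappa vs Gamma — 11–12, Gamma advances.
Round 3: Gamma vs Beta — 13–10, Gamma advances.
The agenda winner is Gamma.

Gamma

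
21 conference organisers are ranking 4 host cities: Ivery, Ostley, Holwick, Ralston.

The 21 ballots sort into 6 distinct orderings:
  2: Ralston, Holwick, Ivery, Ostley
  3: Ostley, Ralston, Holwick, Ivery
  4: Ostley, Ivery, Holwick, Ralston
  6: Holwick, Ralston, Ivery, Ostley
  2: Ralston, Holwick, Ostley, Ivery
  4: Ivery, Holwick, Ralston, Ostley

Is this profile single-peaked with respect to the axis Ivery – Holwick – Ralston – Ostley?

no

Axis positions: Ivery=1, Holwick=2, Ralston=3, Ostley=4.
Bloc 1 (peak Ralston at position 3): ranking walks positions 3-2-1-4, expanding outward from the peak — single-peaked.
Bloc 2 (peak Ostley at position 4): ranking walks positions 4-3-2-1, expanding outward from the peak — single-peaked.
Bloc 3: ranking walks positions 4-1-2-3; Ivery is ranked above Ralston even though Ralston lies between Ivery and the peak Ostley on the axis — preferences dip and rise again. Not single-peaked.
Bloc 4 (peak Holwick at position 2): ranking walks positions 2-3-1-4, expanding outward from the peak — single-peaked.
Bloc 5 (peak Ralston at position 3): ranking walks positions 3-2-4-1, expanding outward from the peak — single-peaked.
Bloc 6 (peak Ivery at position 1): ranking walks positions 1-2-3-4, expanding outward from the peak — single-peaked.
Bloc 3 violates single-peakedness, so the profile is not single-peaked on this axis.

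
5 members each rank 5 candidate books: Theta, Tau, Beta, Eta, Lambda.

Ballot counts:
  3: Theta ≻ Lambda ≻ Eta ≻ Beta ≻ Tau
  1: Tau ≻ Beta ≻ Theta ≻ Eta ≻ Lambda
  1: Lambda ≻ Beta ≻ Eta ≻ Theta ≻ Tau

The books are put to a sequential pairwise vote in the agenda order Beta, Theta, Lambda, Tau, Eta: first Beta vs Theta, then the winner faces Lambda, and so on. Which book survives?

Round 1: Beta vs Theta — 2–3, Theta advances.
Round 2: Theta vs Lambda — 4–1, Theta advances.
Round 3: Theta vs Tau — 4–1, Theta advances.
Round 4: Theta vs Eta — 4–1, Theta advances.
Theta survives the agenda.

Theta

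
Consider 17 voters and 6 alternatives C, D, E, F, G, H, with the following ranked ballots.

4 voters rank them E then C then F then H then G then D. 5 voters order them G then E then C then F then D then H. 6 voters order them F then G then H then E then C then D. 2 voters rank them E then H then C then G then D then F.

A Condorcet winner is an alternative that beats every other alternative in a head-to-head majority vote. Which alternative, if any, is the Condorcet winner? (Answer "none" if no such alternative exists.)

none

Pairwise majorities:
C vs D: C, 17–0.
C vs E: E, 17–0.
C vs F: C, 11–6.
C vs G: G wins 11–6.
C vs H: C wins 9–8.
D vs E: E wins 17–0.
D vs F: F wins 15–2.
D–G: G 17–0.
D vs H: H, 12–5.
E–F: E 11–6.
E vs G: G wins 11–6.
E vs H: E, 11–6.
F vs G: F wins 10–7.
F–H: F 15–2.
G vs H: G wins 11–6.
Every alternative loses at least once (C loses to E; D loses to C; E loses to G; F loses to C; G loses to F; H loses to C). The majority relation contains the cycle C > F > G > C, so there is no Condorcet winner.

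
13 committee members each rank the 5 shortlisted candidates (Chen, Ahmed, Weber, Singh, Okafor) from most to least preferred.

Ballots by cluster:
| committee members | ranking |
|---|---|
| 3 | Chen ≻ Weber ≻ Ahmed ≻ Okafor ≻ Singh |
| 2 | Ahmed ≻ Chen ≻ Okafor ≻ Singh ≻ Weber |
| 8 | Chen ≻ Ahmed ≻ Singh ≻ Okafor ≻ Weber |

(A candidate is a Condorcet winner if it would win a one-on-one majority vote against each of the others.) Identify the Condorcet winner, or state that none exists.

Chen

Check each pair by majority over 13 ballots:
Chen vs Ahmed: Chen preferred on 3+8 = 11 ballots; Chen wins 11–2.
Chen vs Weber: 13 to 0, Chen.
Chen vs Singh: 3+2+8 = 13 for Chen, 0 for Singh — Chen by 13–0.
Chen vs Okafor: Chen is ranked higher on 3+2+8 = 13 ballots, Okafor on 0. Chen wins 13–0.
Ahmed vs Weber: 2+8 = 10 for Ahmed, 3 for Weber — Ahmed by 10–3.
Ahmed vs Singh: 3+2+8 = 13 for Ahmed, 0 for Singh — Ahmed by 13–0.
Ahmed vs Okafor: 3+2+8 = 13 for Ahmed, 0 for Okafor — Ahmed by 13–0.
Weber vs Singh: Weber preferred on 3 ballots; Singh wins 10–3.
Weber vs Okafor: 3 to 10, Okafor.
Singh vs Okafor: 8 to 5, Singh.
Chen defeats every rival head-to-head and is the Condorcet winner.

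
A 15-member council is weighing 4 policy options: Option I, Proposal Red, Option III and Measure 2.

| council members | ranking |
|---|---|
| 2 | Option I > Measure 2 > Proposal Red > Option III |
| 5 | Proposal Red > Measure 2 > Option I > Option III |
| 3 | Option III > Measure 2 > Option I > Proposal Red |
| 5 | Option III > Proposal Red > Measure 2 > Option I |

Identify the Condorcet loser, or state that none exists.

Head-to-head results (15 council members):
Option I vs Proposal Red: 5 to 10, Proposal Red.
Option I vs Option III: Option III, 8–7.
Option I vs Measure 2: Measure 2 wins 13–2.
Proposal Red vs Option III: Proposal Red is ranked higher on 2+5 = 7 ballots, Option III on 8. Option III wins 8–7.
Proposal Red vs Measure 2: Proposal Red is ranked higher on 5+5 = 10 ballots, Measure 2 on 5. Proposal Red wins 10–5.
Option III vs Measure 2: Option III is ranked higher on 3+5 = 8 ballots, Measure 2 on 7. Option III wins 8–7.
Option I is beaten in every head-to-head and is the Condorcet loser.

Option I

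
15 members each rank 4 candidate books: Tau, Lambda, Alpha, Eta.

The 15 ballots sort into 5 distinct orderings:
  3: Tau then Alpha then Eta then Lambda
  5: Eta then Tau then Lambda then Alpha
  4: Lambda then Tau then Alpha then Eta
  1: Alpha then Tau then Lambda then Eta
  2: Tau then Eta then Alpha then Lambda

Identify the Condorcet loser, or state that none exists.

none

Pairwise majorities:
Tau vs Lambda: 3+5+1+2 = 11 for Tau, 4 for Lambda — Tau by 11–4.
Tau vs Alpha: 3+5+4+2 = 14 for Tau, 1 for Alpha — Tau by 14–1.
Tau–Eta: Tau 10–5.
Lambda vs Alpha: Lambda, 9–6.
Lambda vs Eta: Lambda preferred on 4+1 = 5 ballots; Eta wins 10–5.
Alpha–Eta: Alpha 8–7.
Every book wins at least one matchup (Tau beats Lambda; Lambda beats Alpha; Alpha beats Eta; Eta beats Lambda), so there is no Condorcet loser.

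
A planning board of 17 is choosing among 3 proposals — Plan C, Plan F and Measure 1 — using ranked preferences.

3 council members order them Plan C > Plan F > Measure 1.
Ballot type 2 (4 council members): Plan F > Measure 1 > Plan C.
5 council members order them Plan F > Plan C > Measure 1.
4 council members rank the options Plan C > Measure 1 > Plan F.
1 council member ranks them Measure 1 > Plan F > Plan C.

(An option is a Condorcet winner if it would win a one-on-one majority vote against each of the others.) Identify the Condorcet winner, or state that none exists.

Check each pair by majority over 17 ballots:
Plan C–Plan F: Plan F 10–7.
Plan C vs Measure 1: Plan C wins 12–5.
Plan F vs Measure 1: Plan F, 12–5.
Only Plan F has no losses; Plan F is the Condorcet winner.

Plan F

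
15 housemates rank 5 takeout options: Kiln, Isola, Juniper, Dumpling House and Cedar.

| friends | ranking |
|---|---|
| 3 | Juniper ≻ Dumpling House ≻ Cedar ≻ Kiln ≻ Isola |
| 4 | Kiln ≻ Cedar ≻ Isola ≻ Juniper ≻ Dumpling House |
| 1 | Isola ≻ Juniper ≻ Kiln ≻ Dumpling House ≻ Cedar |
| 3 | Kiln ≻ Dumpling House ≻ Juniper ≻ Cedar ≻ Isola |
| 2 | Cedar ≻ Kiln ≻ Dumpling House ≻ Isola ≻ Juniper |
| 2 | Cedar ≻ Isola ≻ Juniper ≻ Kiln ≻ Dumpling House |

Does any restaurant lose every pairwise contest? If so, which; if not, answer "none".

none

Pairwise majorities:
Kiln vs Isola: Kiln is ranked higher on 3+4+3+2 = 12 ballots, Isola on 3. Kiln wins 12–3.
Kiln vs Juniper: 9 to 6, Kiln.
Kiln vs Dumpling House: Kiln preferred on 4+1+3+2+2 = 12 ballots; Kiln wins 12–3.
Kiln vs Cedar: Kiln, 8–7.
Isola–Juniper: Isola 9–6.
Isola vs Dumpling House: 4+1+2 = 7 for Isola, 8 for Dumpling House — Dumpling House by 8–7.
Isola vs Cedar: Isola is ranked higher on 1 ballot, Cedar on 14. Cedar wins 14–1.
Juniper vs Dumpling House: Juniper, 10–5.
Juniper vs Cedar: Cedar, 8–7.
Dumpling House vs Cedar: Cedar, 8–7.
Each restaurant has at least one pairwise win (Kiln beats Isola; Isola beats Juniper; Juniper beats Dumpling House; Dumpling House beats Isola; Cedar beats Isola) — no Condorcet loser.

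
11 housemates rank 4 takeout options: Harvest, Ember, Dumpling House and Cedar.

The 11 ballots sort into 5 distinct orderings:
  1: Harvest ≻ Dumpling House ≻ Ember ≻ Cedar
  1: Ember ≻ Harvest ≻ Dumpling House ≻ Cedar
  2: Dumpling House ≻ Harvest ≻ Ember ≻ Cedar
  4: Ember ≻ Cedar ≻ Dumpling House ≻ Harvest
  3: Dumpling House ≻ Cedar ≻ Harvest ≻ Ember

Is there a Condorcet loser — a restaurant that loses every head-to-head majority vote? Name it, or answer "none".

Head-to-head results (11 friends):
Harvest vs Ember: Harvest, 6–5.
Harvest vs Dumpling House: 1+1 = 2 for Harvest, 9 for Dumpling House — Dumpling House by 9–2.
Harvest vs Cedar: Cedar wins 7–4.
Ember–Dumpling House: Dumpling House 6–5.
Ember vs Cedar: 1+1+2+4 = 8 for Ember, 3 for Cedar — Ember by 8–3.
Dumpling House vs Cedar: Dumpling House wins 7–4.
No restaurant is winless: Harvest beats Ember; Ember beats Cedar; Dumpling House beats Harvest; Cedar beats Harvest. There is no Condorcet loser.

none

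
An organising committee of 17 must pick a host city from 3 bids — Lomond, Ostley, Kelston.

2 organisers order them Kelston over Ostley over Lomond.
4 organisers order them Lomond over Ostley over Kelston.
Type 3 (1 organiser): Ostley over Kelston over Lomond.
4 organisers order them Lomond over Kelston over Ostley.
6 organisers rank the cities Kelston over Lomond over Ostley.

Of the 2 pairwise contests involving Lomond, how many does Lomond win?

1

Lomond against each rival (17 organisers):
Lomond vs Ostley: Lomond is ranked higher on 4+4+6 = 14 ballots, Ostley on 3. Lomond wins 14–3.
Lomond vs Kelston: Lomond preferred on 4+4 = 8 ballots; Kelston wins 9–8.
Lomond beats Ostley; loses to Kelston — 1 pairwise win.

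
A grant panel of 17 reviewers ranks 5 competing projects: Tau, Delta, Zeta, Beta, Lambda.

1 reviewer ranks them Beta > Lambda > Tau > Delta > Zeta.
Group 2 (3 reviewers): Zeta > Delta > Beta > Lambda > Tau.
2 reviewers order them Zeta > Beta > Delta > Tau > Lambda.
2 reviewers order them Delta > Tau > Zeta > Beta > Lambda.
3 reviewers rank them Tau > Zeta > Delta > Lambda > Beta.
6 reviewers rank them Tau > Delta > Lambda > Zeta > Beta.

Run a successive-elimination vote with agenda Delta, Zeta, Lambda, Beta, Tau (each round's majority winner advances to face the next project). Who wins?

Round 1: Delta vs Zeta — 9–8, Delta advances.
Round 2: Delta vs Lambda — 16–1, Delta advances.
Round 3: Delta vs Beta — 14–3, Delta advances.
Round 4: Delta vs Tau — 7–10, Tau advances.
Tau survives the agenda.

Tau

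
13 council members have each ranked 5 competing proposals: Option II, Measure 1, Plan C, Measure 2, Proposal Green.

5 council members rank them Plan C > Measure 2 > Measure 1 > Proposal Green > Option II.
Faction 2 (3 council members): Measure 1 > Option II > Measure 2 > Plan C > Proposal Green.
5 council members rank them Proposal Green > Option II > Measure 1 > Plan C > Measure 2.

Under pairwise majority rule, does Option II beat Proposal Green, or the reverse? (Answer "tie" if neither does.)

Ballots ranking Option II above Proposal Green: 3.
Ballots ranking Proposal Green above Option II: 13 − 3 = 10.
Proposal Green wins the head-to-head 10–3.

Proposal Green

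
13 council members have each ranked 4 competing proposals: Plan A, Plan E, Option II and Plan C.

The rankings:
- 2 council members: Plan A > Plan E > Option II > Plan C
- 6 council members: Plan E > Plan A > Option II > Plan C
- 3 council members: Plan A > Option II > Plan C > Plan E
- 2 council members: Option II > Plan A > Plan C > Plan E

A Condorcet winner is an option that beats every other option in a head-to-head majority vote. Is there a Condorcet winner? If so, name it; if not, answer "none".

Check each pair by majority over 13 ballots:
Plan A vs Plan E: Plan A, 7–6.
Plan A vs Option II: Plan A wins 11–2.
Plan A–Plan C: Plan A 13–0.
Plan E vs Option II: Plan E wins 8–5.
Plan E vs Plan C: 8 to 5, Plan E.
Option II–Plan C: Option II 13–0.
Only Plan A has no losses; Plan A is the Condorcet winner.

Plan A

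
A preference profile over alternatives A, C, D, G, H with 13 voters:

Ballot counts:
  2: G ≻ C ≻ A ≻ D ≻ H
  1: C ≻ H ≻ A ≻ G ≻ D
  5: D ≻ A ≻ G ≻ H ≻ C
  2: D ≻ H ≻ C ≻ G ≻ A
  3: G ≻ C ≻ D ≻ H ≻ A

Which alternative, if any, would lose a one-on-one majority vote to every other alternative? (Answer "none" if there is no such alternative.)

none

Head-to-head results (13 voters):
A–C: C 8–5.
A vs D: D, 10–3.
A–G: G 7–6.
A vs H: A, 7–6.
C vs D: D, 7–6.
C vs G: C is ranked higher on 1+2 = 3 ballots, G on 10. G wins 10–3.
C vs H: H wins 7–6.
D vs G: 5+2 = 7 for D, 6 for G — D by 7–6.
D–H: D 12–1.
G vs H: G wins 10–3.
Each alternative has at least one pairwise win (A beats H; C beats A; D beats A; G beats A; H beats C) — no Condorcet loser.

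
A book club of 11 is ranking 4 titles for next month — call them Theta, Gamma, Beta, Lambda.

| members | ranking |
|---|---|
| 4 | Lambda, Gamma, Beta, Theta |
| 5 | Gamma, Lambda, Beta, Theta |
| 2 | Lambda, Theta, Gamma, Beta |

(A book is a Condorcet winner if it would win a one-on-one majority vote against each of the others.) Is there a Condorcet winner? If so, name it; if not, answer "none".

Check each pair by majority over 11 ballots:
Theta vs Gamma: 2 to 9, Gamma.
Theta vs Beta: Theta is ranked higher on 2 ballots, Beta on 9. Beta wins 9–2.
Theta vs Lambda: 0 for Theta, 11 for Lambda — Lambda by 11–0.
Gamma vs Beta: 4+5+2 = 11 for Gamma, 0 for Beta — Gamma by 11–0.
Gamma vs Lambda: Gamma preferred on 5 ballots; Lambda wins 6–5.
Beta vs Lambda: Beta is ranked higher on 0 ballots, Lambda on 11. Lambda wins 11–0.
Lambda defeats every rival head-to-head and is the Condorcet winner.

Lambda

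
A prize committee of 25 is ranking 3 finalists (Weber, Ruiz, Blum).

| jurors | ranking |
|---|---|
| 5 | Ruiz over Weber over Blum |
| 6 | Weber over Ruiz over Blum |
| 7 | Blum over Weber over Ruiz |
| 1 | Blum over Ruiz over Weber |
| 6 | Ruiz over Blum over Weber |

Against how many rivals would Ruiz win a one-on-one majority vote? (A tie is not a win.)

Ruiz against each rival (25 jurors):
Ruiz vs Weber: 12 to 13, Weber.
Ruiz vs Blum: Ruiz preferred on 5+6+6 = 17 ballots; Ruiz wins 17–8.
Ruiz beats Blum; loses to Weber — 1 pairwise win.

1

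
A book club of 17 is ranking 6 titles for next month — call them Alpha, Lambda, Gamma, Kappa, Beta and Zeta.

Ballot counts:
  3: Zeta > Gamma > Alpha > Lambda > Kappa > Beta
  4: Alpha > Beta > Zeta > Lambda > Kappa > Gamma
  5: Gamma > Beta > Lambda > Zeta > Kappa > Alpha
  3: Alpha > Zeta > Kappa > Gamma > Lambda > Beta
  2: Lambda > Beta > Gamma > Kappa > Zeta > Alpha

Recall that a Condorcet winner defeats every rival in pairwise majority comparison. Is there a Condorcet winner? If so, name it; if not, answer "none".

Head-to-head results (17 members):
Alpha vs Lambda: 3+4+3 = 10 for Alpha, 7 for Lambda — Alpha by 10–7.
Alpha vs Gamma: 4+3 = 7 for Alpha, 10 for Gamma — Gamma by 10–7.
Alpha vs Kappa: 10 to 7, Alpha.
Alpha vs Beta: 3+4+3 = 10 for Alpha, 7 for Beta — Alpha by 10–7.
Alpha vs Zeta: 7 to 10, Zeta.
Lambda vs Gamma: 6 to 11, Gamma.
Lambda vs Kappa: 14 to 3, Lambda.
Lambda vs Beta: Lambda preferred on 3+3+2 = 8 ballots; Beta wins 9–8.
Lambda vs Zeta: Lambda preferred on 5+2 = 7 ballots; Zeta wins 10–7.
Gamma vs Kappa: Gamma is ranked higher on 3+5+2 = 10 ballots, Kappa on 7. Gamma wins 10–7.
Gamma vs Beta: Gamma preferred on 3+5+3 = 11 ballots; Gamma wins 11–6.
Gamma vs Zeta: 5+2 = 7 for Gamma, 10 for Zeta — Zeta by 10–7.
Kappa vs Beta: Kappa preferred on 3+3 = 6 ballots; Beta wins 11–6.
Kappa vs Zeta: 2 to 15, Zeta.
Beta vs Zeta: Beta preferred on 4+5+2 = 11 ballots; Beta wins 11–6.
Every book loses at least once (Alpha loses to Gamma; Lambda loses to Alpha; Gamma loses to Zeta; Kappa loses to Alpha; Beta loses to Alpha; Zeta loses to Beta). The majority relation contains the cycle Alpha beats Beta beats Zeta beats Alpha, so there is no Condorcet winner.

none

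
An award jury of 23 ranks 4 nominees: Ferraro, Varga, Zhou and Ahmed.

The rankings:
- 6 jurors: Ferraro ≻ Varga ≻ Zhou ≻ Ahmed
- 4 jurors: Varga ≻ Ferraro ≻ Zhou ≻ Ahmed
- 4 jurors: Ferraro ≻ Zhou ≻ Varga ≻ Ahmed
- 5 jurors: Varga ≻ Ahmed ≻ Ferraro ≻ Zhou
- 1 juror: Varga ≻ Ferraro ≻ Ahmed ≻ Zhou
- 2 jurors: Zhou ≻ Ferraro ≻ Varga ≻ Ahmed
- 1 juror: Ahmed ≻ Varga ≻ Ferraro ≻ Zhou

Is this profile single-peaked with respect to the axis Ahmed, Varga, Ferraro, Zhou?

yes

Axis positions: Ahmed=1, Varga=2, Ferraro=3, Zhou=4.
Type 1 (peak Ferraro at position 3): ranking walks positions 3-2-4-1, expanding outward from the peak — single-peaked.
Type 2 (peak Varga at position 2): ranking walks positions 2-3-4-1, expanding outward from the peak — single-peaked.
Type 3 (peak Ferraro at position 3): ranking walks positions 3-4-2-1, expanding outward from the peak — single-peaked.
Type 4 (peak Varga at position 2): ranking walks positions 2-1-3-4, expanding outward from the peak — single-peaked.
Type 5 (peak Varga at position 2): ranking walks positions 2-3-1-4, expanding outward from the peak — single-peaked.
Type 6 (peak Zhou at position 4): ranking walks positions 4-3-2-1, expanding outward from the peak — single-peaked.
Type 7 (peak Ahmed at position 1): ranking walks positions 1-2-3-4, expanding outward from the peak — single-peaked.
Every ranking is single-peaked on this axis.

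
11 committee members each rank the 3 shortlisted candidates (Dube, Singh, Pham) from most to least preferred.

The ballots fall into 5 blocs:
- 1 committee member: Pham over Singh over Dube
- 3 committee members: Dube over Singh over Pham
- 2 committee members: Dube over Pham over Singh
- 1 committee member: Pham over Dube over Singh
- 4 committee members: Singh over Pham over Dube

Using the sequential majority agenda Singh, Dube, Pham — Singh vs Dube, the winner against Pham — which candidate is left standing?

Pham

Round 1: Singh vs Dube — 5–6, Dube advances.
Round 2: Dube vs Pham — 5–6, Pham advances.
The agenda winner is Pham.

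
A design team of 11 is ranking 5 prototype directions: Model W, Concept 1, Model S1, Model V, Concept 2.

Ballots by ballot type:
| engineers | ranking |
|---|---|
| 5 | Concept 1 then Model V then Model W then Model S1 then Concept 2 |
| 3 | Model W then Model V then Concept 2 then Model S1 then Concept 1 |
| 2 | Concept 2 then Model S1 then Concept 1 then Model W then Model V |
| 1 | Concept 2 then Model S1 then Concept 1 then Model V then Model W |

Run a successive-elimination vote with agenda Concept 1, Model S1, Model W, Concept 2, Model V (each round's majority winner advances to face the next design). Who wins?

Model V

Round 1: Concept 1 vs Model S1 — 5–6, Model S1 advances.
Round 2: Model S1 vs Model W — 3–8, Model W advances.
Round 3: Model W vs Concept 2 — 8–3, Model W advances.
Round 4: Model W vs Model V — 5–6, Model V advances.
Model V survives the agenda.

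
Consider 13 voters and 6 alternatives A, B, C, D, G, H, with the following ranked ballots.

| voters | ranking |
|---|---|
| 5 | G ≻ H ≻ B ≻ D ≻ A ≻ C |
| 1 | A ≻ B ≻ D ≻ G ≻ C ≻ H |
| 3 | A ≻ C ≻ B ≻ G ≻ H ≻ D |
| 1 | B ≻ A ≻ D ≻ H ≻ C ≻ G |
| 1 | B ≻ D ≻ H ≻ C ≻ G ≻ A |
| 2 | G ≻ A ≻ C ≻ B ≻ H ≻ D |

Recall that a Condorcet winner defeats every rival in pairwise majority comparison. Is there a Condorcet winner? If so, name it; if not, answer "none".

G

Pairwise majorities:
A–B: B 7–6.
A–C: A 12–1.
A vs D: A wins 7–6.
A–G: G 8–5.
A vs H: 1+3+1+2 = 7 for A, 6 for H — A by 7–6.
B vs C: B wins 8–5.
B vs D: B wins 13–0.
B vs G: B is ranked higher on 1+3+1+1 = 6 ballots, G on 7. G wins 7–6.
B vs H: B wins 8–5.
C vs D: C preferred on 3+2 = 5 ballots; D wins 8–5.
C–G: G 8–5.
C vs H: H wins 7–6.
D vs G: G wins 10–3.
D vs H: H wins 10–3.
G vs H: G is ranked higher on 5+1+3+2 = 11 ballots, H on 2. G wins 11–2.
Only G has no losses; G is the Condorcet winner.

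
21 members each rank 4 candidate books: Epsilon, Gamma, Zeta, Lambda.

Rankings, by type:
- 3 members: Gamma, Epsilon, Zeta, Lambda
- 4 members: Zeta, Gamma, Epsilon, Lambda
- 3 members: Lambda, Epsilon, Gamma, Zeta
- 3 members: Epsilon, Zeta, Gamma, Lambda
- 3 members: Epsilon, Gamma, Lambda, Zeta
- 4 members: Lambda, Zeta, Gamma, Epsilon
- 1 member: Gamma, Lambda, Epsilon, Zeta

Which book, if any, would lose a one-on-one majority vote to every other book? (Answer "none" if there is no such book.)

Pairwise majorities:
Epsilon vs Gamma: 9 to 12, Gamma.
Epsilon vs Zeta: Epsilon, 13–8.
Epsilon vs Lambda: 13 to 8, Epsilon.
Gamma–Zeta: Zeta 11–10.
Gamma vs Lambda: Gamma wins 14–7.
Zeta vs Lambda: Zeta is ranked higher on 3+4+3 = 10 ballots, Lambda on 11. Lambda wins 11–10.
Each book has at least one pairwise win (Epsilon beats Zeta; Gamma beats Epsilon; Zeta beats Gamma; Lambda beats Zeta) — no Condorcet loser.

none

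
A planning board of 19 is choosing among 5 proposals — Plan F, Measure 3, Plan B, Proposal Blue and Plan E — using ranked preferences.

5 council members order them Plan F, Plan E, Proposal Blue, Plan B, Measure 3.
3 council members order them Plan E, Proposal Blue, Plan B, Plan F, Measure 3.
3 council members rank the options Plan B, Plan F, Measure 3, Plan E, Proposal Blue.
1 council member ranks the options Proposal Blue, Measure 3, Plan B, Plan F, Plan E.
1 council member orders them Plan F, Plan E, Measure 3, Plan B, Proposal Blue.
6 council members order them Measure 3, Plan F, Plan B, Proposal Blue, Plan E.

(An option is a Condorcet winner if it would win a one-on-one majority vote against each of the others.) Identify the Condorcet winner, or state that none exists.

Head-to-head results (19 council members):
Plan F–Measure 3: Plan F 12–7.
Plan F vs Plan B: Plan F wins 12–7.
Plan F vs Proposal Blue: Plan F, 15–4.
Plan F vs Plan E: Plan F, 16–3.
Measure 3 vs Plan B: 8 to 11, Plan B.
Measure 3–Proposal Blue: Measure 3 10–9.
Measure 3 vs Plan E: Measure 3 preferred on 3+1+6 = 10 ballots; Measure 3 wins 10–9.
Plan B vs Proposal Blue: Plan B, 10–9.
Plan B vs Plan E: Plan B, 10–9.
Proposal Blue vs Plan E: 1+6 = 7 for Proposal Blue, 12 for Plan E — Plan E by 12–7.
Plan F defeats every rival head-to-head and is the Condorcet winner.

Plan F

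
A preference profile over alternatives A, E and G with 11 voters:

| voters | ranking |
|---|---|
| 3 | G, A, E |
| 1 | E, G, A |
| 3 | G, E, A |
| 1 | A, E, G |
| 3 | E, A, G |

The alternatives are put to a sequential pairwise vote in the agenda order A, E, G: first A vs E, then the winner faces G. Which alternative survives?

G

Round 1: A vs E — 4–7, E advances.
Round 2: E vs G — 5–6, G advances.
G survives the agenda.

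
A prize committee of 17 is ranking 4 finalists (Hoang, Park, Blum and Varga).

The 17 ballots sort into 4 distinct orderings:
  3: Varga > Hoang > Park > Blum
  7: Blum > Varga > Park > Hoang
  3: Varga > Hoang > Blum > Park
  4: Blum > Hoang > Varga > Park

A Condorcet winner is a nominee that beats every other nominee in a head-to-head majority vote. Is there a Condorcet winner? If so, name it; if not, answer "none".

Pairwise majorities:
Hoang vs Park: Hoang preferred on 3+3+4 = 10 ballots; Hoang wins 10–7.
Hoang vs Blum: Hoang preferred on 3+3 = 6 ballots; Blum wins 11–6.
Hoang vs Varga: 4 for Hoang, 13 for Varga — Varga by 13–4.
Park vs Blum: 3 to 14, Blum.
Park vs Varga: 0 to 17, Varga.
Blum vs Varga: 7+4 = 11 for Blum, 6 for Varga — Blum by 11–6.
Blum beats each of Hoang, Park, Varga — Blum is the Condorcet winner.

Blum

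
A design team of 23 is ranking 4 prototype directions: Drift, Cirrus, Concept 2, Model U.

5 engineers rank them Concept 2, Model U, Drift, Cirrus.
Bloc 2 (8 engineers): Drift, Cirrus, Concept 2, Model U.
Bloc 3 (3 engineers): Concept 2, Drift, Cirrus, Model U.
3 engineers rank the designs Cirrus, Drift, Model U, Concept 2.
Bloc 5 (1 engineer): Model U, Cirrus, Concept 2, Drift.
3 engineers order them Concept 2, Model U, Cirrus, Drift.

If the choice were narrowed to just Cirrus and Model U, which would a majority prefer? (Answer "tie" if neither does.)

Cirrus

Ballots ranking Cirrus above Model U: 8 + 3 + 3 = 14.
Ballots ranking Model U above Cirrus: 23 − 14 = 9.
Cirrus wins the head-to-head 14–9.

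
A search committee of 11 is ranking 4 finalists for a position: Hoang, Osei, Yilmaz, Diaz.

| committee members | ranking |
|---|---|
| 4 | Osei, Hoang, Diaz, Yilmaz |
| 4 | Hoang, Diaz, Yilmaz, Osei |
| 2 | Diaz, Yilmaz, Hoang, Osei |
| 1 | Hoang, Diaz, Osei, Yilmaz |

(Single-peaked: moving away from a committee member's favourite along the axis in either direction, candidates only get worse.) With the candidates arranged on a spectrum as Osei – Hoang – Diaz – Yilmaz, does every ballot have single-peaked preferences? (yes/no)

Axis positions: Osei=1, Hoang=2, Diaz=3, Yilmaz=4.
Ballot type 1 (peak Osei at position 1): ranking walks positions 1-2-3-4, expanding outward from the peak — single-peaked.
Ballot type 2 (peak Hoang at position 2): ranking walks positions 2-3-4-1, expanding outward from the peak — single-peaked.
Ballot type 3 (peak Diaz at position 3): ranking walks positions 3-4-2-1, expanding outward from the peak — single-peaked.
Ballot type 4 (peak Hoang at position 2): ranking walks positions 2-3-1-4, expanding outward from the peak — single-peaked.
Every ranking is single-peaked on this axis.

yes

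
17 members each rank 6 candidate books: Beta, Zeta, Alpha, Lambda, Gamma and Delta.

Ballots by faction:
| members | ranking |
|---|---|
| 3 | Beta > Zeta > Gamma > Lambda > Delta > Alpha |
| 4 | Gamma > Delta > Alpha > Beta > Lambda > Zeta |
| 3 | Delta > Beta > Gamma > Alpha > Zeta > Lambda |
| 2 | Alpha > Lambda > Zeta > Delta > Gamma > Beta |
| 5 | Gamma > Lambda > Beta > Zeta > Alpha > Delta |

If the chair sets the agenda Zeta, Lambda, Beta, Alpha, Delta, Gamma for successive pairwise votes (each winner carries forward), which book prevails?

Round 1: Zeta vs Lambda — 6–11, Lambda advances.
Round 2: Lambda vs Beta — 7–10, Beta advances.
Round 3: Beta vs Alpha — 11–6, Beta advances.
Round 4: Beta vs Delta — 8–9, Delta advances.
Round 5: Delta vs Gamma — 5–12, Gamma advances.
The agenda winner is Gamma.

Gamma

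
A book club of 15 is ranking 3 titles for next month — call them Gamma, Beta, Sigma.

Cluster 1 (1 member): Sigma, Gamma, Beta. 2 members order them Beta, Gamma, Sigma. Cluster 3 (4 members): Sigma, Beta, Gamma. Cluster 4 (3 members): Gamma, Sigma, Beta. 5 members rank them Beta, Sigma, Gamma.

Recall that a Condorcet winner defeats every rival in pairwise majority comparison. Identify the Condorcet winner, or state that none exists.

Check each pair by majority over 15 ballots:
Gamma vs Beta: Gamma is ranked higher on 1+3 = 4 ballots, Beta on 11. Beta wins 11–4.
Gamma vs Sigma: 2+3 = 5 for Gamma, 10 for Sigma — Sigma by 10–5.
Beta vs Sigma: 2+5 = 7 for Beta, 8 for Sigma — Sigma by 8–7.
Sigma beats each of Gamma, Beta — Sigma is the Condorcet winner.

Sigma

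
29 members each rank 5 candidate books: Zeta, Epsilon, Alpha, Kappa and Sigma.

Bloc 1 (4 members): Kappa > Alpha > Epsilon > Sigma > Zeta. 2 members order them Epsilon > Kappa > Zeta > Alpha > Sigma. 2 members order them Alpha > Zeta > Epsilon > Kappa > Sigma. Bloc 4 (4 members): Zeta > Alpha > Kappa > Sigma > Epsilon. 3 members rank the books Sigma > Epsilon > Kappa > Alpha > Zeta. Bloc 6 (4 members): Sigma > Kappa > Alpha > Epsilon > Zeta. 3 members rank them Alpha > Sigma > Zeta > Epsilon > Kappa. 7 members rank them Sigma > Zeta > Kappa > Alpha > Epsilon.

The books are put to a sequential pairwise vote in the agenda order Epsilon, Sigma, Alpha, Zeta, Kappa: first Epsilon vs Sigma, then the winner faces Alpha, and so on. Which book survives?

Kappa

Round 1: Epsilon vs Sigma — 8–21, Sigma advances.
Round 2: Sigma vs Alpha — 14–15, Alpha advances.
Round 3: Alpha vs Zeta — 16–13, Alpha advances.
Round 4: Alpha vs Kappa — 9–20, Kappa advances.
Kappa survives the agenda.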